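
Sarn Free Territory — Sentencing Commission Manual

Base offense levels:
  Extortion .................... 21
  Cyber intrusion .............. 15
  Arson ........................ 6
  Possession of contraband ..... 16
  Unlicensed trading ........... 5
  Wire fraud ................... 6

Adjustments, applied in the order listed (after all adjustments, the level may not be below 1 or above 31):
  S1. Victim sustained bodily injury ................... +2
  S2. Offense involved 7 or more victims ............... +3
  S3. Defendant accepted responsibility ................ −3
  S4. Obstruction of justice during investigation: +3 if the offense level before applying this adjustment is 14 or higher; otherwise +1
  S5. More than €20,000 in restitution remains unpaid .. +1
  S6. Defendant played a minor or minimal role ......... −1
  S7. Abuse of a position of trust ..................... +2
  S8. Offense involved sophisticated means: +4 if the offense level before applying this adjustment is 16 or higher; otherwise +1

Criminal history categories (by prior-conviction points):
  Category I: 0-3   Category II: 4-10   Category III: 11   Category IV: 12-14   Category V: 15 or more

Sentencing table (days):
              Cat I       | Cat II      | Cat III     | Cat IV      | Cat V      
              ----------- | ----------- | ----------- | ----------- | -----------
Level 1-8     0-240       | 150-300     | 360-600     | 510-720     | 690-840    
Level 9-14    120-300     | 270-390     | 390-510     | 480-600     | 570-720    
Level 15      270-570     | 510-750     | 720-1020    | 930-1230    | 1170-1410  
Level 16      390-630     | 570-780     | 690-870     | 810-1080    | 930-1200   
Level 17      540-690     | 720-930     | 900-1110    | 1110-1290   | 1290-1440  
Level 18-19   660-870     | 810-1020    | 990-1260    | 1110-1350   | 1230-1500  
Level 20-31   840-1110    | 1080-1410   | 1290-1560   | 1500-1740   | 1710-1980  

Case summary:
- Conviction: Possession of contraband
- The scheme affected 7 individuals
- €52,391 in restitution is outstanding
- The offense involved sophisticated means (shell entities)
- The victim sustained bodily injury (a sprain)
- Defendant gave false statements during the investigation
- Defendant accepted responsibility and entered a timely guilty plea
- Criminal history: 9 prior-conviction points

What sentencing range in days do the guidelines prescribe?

Base offense level for possession of contraband: 16.
S1 applies: 16 + 2 = 18.
S2 applies: 18 + 3 = 21.
S3 applies: 21 − 3 = 18.
S4 applies (level before this adjustment is 18 ≥ 14, so +3): 18 + 3 = 21.
S5 applies: 21 + 1 = 22.
S7 does not apply.
S8 applies (level before this adjustment is 22 ≥ 16, so +4): 22 + 4 = 26.
Final offense level: 26.
Criminal history: 9 prior points → Category II (4-10).
Level 26 falls in the 20-31 band.
Grid: Level 20-31 × Category II = 1080-1410 days.

1080-1410 days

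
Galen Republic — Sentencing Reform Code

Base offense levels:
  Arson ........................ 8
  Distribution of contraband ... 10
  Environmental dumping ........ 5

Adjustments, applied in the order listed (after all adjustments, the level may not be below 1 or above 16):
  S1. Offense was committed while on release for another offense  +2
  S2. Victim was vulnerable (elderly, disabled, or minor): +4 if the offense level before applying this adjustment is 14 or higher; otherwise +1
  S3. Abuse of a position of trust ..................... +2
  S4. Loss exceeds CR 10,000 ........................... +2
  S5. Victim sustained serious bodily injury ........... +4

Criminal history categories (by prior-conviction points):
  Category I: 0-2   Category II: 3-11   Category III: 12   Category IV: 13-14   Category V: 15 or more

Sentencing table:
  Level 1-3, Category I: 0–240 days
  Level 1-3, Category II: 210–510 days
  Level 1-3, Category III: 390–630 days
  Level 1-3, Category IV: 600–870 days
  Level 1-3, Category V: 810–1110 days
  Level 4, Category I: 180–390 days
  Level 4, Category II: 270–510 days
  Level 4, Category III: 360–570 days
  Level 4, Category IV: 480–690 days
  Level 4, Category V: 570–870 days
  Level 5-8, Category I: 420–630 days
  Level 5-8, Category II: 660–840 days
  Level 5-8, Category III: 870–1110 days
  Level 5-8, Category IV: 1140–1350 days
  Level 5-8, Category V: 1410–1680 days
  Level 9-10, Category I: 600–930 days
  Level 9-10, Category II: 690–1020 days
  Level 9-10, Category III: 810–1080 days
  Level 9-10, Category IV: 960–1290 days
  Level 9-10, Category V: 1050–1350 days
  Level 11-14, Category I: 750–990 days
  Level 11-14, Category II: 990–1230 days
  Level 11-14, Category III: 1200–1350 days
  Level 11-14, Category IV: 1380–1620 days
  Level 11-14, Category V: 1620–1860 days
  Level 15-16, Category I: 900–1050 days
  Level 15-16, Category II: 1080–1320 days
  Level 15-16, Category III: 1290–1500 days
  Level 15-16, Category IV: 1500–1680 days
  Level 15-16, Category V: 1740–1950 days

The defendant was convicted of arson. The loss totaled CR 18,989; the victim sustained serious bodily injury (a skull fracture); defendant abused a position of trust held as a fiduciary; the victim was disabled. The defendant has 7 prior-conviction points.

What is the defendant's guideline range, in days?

Base offense level for arson: 8.
S2 applies (level before this adjustment is 8 < 14, so +1): 8 + 1 = 9.
S3 applies: 9 + 2 = 11.
S4 applies: 11 + 2 = 13.
S5 applies: 13 + 4 = 17.
Level 17 exceeds the maximum of 16; capped at 16.
Final offense level: 16.
Criminal history: 7 prior points → Category II (3-11).
Level 16 falls in the 15-16 band.
Grid: Level 15-16 × Category II = 1080-1320 days.

1080-1320 days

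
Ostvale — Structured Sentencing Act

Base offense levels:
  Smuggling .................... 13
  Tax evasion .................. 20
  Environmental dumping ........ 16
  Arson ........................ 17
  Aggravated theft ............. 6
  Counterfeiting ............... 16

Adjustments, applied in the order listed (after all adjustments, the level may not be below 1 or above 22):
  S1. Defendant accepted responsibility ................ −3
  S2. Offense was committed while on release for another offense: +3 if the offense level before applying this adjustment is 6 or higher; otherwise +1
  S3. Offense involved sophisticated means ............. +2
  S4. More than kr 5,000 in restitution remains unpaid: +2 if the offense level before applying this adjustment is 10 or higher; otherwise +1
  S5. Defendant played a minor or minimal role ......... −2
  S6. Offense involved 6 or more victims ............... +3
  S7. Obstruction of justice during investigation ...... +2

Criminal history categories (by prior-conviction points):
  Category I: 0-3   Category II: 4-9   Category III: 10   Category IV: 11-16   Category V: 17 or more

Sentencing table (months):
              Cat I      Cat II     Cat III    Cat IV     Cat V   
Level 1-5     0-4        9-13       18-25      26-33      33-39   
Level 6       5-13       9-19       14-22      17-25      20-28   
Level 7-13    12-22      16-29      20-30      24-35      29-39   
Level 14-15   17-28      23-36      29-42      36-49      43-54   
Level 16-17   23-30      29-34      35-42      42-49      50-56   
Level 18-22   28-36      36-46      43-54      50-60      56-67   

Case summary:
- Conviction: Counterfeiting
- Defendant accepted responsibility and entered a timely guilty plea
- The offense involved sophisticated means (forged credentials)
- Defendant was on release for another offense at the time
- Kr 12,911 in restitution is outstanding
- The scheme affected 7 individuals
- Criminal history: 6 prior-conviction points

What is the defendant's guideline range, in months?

36-46 months

Base offense level for counterfeiting: 16.
S1 applies: 16 − 3 = 13.
S2 applies (level before this adjustment is 13 ≥ 6, so +3): 13 + 3 = 16.
S3 applies: 16 + 2 = 18.
S4 applies (level before this adjustment is 18 ≥ 10, so +2): 18 + 2 = 20.
S6 applies: 20 + 3 = 23.
Level 23 exceeds the maximum of 22; capped at 22.
Final offense level: 22.
Criminal history: 6 prior points → Category II (4-9).
Level 22 falls in the 18-22 band.
Grid: Level 18-22 × Category II = 36-46 months.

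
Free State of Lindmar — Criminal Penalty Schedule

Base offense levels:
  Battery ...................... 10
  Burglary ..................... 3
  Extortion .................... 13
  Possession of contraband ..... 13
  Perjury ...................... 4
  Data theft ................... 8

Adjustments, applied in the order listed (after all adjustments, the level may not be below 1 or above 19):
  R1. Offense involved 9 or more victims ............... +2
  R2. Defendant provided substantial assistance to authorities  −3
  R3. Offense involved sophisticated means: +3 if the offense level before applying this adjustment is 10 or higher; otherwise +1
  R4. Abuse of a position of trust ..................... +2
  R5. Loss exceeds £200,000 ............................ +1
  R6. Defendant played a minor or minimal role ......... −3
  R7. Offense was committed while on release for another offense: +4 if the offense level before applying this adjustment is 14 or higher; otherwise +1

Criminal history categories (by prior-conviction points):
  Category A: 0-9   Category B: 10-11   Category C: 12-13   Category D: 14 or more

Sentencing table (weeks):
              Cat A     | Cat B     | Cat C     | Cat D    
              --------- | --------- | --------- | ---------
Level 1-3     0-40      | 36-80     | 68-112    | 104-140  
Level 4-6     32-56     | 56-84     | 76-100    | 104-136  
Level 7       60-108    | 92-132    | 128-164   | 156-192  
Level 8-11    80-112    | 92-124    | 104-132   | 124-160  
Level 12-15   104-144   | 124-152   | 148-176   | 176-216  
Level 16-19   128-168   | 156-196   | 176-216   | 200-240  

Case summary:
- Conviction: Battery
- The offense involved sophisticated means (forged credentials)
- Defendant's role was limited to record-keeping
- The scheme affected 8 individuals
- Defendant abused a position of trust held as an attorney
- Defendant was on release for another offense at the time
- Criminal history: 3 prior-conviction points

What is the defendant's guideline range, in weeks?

104-144 weeks

Base offense level for battery: 10.
R1 does not apply.
R2 does not apply.
R3 applies (level before this adjustment is 10 ≥ 10, so +3): 10 + 3 = 13.
R4 applies: 13 + 2 = 15.
R6 applies: 15 − 3 = 12.
R7 applies (level before this adjustment is 12 < 14, so +1): 12 + 1 = 13.
Final offense level: 13.
Criminal history: 3 prior points → Category A (0-9).
Level 13 falls in the 12-15 band.
Grid: Level 12-15 × Category A = 104-144 weeks.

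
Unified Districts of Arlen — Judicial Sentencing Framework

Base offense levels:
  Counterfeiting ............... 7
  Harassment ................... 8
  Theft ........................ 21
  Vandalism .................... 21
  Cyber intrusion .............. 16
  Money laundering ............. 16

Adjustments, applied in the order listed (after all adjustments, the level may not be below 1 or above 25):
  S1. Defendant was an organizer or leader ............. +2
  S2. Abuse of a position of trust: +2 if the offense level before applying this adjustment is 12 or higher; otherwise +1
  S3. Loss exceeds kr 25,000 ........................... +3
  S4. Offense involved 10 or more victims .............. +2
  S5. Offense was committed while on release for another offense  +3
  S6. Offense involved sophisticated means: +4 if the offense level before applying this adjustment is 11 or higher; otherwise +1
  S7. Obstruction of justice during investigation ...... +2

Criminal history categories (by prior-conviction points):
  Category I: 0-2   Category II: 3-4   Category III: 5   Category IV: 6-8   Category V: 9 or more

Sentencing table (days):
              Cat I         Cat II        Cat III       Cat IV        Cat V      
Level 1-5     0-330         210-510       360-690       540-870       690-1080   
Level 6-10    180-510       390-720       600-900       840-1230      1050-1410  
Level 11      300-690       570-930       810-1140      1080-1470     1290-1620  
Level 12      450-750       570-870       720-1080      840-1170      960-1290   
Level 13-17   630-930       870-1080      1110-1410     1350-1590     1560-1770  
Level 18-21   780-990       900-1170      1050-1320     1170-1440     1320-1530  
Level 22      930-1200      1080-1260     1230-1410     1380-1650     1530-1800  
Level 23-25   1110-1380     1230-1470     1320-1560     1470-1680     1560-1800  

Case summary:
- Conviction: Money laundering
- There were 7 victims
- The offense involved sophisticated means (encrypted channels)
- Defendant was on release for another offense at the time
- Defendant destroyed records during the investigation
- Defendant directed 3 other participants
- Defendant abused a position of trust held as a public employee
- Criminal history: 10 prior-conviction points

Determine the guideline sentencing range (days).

1560-1800 days

Base offense level for money laundering: 16.
S1 applies: 16 + 2 = 18.
S2 applies (level before this adjustment is 18 ≥ 12, so +2): 18 + 2 = 20.
S5 applies: 20 + 3 = 23.
S6 applies (level before this adjustment is 23 ≥ 11, so +4): 23 + 4 = 27.
S7 applies: 27 + 2 = 29.
Level 29 exceeds the maximum of 25; capped at 25.
Final offense level: 25.
Criminal history: 10 prior points → Category V (9+).
Level 25 falls in the 23-25 band.
Grid: Level 23-25 × Category V = 1560-1800 days.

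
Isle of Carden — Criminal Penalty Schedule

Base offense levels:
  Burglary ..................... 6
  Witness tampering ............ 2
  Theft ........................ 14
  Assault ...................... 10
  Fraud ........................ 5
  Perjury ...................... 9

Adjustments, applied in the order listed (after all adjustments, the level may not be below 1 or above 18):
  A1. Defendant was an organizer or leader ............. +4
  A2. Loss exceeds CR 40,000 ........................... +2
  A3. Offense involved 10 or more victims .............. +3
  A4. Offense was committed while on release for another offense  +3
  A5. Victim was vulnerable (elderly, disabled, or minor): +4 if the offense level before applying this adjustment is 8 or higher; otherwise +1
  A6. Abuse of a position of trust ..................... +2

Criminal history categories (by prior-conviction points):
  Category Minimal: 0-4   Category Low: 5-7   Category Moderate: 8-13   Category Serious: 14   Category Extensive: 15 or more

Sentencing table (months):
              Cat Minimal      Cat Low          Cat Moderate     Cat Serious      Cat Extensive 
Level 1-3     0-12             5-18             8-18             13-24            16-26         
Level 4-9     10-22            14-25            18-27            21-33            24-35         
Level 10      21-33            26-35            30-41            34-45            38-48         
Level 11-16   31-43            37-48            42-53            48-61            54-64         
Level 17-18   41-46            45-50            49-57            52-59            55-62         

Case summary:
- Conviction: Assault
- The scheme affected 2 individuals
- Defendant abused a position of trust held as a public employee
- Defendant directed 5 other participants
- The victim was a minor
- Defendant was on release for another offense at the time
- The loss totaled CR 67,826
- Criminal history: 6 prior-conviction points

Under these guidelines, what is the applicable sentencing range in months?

Base offense level for assault: 10.
A1 applies: 10 + 4 = 14.
A2 applies: 14 + 2 = 16.
A4 applies: 16 + 3 = 19.
A5 applies (level before this adjustment is 19 ≥ 8, so +4): 19 + 4 = 23.
A6 applies: 23 + 2 = 25.
Level 25 exceeds the maximum of 18; capped at 18.
Final offense level: 18.
Criminal history: 6 prior points → Category Low (5-7).
Level 18 falls in the 17-18 band.
Grid: Level 17-18 × Category Low = 45-50 months.

45-50 months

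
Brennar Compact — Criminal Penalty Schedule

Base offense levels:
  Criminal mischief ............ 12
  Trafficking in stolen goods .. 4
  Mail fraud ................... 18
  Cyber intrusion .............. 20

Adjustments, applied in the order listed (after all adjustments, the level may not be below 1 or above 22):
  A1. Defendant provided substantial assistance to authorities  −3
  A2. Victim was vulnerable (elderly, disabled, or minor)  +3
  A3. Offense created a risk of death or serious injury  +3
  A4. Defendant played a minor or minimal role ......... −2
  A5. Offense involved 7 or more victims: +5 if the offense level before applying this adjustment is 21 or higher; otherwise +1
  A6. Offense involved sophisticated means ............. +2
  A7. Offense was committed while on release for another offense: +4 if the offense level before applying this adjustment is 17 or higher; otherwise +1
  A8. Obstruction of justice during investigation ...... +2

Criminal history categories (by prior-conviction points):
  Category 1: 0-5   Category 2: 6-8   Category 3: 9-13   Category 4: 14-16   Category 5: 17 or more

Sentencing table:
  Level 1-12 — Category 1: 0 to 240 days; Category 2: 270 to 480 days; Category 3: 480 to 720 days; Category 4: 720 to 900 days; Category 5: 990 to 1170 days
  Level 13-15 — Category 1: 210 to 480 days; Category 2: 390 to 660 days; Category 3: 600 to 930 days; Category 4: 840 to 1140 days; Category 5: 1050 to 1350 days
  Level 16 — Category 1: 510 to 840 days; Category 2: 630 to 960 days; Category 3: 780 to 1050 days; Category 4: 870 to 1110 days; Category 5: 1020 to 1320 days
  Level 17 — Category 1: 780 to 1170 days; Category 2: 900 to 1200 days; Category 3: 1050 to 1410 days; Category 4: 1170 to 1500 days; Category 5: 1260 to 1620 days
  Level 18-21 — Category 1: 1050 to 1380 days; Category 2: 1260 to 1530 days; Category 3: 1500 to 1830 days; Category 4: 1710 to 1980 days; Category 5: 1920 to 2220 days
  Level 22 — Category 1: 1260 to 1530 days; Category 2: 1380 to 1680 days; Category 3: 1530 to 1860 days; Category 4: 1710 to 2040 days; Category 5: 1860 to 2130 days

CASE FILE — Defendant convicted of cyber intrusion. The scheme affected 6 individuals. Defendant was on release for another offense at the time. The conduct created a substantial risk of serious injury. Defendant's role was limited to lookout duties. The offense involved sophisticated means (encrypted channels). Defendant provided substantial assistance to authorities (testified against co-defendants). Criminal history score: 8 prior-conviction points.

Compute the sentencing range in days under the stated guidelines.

1380-1680 days

Base offense level for cyber intrusion: 20.
A1 applies: 20 − 3 = 17.
A3 applies: 17 + 3 = 20.
A4 applies: 20 − 2 = 18.
A6 applies: 18 + 2 = 20.
A7 applies (level before this adjustment is 20 ≥ 17, so +4): 20 + 4 = 24.
Level 24 exceeds the maximum of 22; capped at 22.
Final offense level: 22.
Criminal history: 8 prior points → Category 2 (6-8).
Level 22 falls in the 22 band.
Grid: Level 22 × Category 2 = 1380-1680 days.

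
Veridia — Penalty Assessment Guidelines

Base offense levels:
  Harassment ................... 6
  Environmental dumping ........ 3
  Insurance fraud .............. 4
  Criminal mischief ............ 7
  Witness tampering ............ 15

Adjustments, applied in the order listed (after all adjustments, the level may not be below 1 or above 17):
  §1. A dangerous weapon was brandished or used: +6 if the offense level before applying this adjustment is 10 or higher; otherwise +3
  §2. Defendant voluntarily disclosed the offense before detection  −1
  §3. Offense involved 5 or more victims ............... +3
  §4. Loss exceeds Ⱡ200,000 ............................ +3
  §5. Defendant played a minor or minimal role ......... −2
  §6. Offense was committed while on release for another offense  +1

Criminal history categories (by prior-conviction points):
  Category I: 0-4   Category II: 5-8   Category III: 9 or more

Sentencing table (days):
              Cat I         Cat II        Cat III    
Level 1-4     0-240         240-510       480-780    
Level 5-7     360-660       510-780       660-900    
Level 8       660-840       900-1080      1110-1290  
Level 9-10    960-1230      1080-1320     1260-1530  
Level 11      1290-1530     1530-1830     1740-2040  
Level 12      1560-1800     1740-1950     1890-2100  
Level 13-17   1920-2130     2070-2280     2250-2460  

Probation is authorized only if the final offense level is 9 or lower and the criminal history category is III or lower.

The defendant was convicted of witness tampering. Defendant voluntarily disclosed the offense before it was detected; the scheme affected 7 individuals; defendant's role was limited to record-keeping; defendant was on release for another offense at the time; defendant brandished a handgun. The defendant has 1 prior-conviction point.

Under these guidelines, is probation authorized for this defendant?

Base offense level for witness tampering: 15.
§1 applies (level before this adjustment is 15 ≥ 10, so +6): 15 + 6 = 21.
§2 applies: 21 − 1 = 20.
§3 applies: 20 + 3 = 23.
§5 applies: 23 − 2 = 21.
§6 applies: 21 + 1 = 22.
Level 22 exceeds the maximum of 17; capped at 17.
Final offense level: 17.
Criminal history: 1 prior point → Category I (0-4).
Level 17 falls in the 13-17 band.
Grid: Level 13-17 × Category I = 1920-2130 days.
Probation check: level 17 > 9 and category I ≤ III → not eligible.

No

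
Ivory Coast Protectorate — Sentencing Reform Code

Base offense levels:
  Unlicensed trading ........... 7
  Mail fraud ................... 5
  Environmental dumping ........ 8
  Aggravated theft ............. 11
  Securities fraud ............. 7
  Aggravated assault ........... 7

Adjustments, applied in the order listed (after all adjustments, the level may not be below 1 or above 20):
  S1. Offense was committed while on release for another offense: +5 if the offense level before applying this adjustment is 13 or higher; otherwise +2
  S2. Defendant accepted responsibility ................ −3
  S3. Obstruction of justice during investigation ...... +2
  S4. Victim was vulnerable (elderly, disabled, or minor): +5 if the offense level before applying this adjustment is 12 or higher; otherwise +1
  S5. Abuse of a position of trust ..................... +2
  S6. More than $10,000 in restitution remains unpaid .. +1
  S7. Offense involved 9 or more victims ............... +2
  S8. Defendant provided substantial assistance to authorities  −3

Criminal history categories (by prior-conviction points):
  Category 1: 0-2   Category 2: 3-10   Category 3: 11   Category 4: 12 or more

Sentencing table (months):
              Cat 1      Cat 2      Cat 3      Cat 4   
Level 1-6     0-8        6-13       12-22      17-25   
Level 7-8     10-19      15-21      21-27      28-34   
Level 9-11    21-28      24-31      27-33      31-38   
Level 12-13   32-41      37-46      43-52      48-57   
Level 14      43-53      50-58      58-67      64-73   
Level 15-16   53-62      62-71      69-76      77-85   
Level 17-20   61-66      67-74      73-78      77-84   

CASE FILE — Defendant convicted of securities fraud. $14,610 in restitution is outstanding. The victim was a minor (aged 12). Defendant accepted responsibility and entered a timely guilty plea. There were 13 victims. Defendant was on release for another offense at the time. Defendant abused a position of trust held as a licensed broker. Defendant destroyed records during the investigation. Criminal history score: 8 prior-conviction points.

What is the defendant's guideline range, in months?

50-58 months

Base offense level for securities fraud: 7.
S1 applies (level before this adjustment is 7 < 13, so +2): 7 + 2 = 9.
S2 applies: 9 − 3 = 6.
S3 applies: 6 + 2 = 8.
S4 applies (level before this adjustment is 8 < 12, so +1): 8 + 1 = 9.
S5 applies: 9 + 2 = 11.
S6 applies: 11 + 1 = 12.
S7 applies: 12 + 2 = 14.
Final offense level: 14.
Criminal history: 8 prior points → Category 2 (3-10).
Level 14 falls in the 14 band.
Grid: Level 14 × Category 2 = 50-58 months.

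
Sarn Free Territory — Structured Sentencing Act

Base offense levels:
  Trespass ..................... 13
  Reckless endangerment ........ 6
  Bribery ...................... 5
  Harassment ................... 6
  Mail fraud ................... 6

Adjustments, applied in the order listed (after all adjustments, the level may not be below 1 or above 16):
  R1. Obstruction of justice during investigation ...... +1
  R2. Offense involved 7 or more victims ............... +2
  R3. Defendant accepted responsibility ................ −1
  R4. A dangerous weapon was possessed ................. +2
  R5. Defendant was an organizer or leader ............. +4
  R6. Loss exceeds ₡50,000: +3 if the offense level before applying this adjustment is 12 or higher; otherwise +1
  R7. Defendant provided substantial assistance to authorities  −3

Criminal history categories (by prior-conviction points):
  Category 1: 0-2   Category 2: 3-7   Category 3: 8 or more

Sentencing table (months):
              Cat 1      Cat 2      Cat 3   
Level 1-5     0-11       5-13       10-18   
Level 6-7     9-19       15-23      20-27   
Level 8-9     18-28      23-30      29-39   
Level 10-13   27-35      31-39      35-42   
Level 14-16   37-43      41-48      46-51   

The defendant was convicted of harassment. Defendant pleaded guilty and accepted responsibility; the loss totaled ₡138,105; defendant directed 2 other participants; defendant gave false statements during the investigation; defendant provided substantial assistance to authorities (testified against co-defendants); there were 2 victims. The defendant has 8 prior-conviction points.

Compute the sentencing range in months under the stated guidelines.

29-39 months

Base offense level for harassment: 6.
R1 applies: 6 + 1 = 7.
R2 does not apply.
R3 applies: 7 − 1 = 6.
R5 applies: 6 + 4 = 10.
R6 applies (level before this adjustment is 10 < 12, so +1): 10 + 1 = 11.
R7 applies: 11 − 3 = 8.
Final offense level: 8.
Criminal history: 8 prior points → Category 3 (8+).
Level 8 falls in the 8-9 band.
Grid: Level 8-9 × Category 3 = 29-39 months.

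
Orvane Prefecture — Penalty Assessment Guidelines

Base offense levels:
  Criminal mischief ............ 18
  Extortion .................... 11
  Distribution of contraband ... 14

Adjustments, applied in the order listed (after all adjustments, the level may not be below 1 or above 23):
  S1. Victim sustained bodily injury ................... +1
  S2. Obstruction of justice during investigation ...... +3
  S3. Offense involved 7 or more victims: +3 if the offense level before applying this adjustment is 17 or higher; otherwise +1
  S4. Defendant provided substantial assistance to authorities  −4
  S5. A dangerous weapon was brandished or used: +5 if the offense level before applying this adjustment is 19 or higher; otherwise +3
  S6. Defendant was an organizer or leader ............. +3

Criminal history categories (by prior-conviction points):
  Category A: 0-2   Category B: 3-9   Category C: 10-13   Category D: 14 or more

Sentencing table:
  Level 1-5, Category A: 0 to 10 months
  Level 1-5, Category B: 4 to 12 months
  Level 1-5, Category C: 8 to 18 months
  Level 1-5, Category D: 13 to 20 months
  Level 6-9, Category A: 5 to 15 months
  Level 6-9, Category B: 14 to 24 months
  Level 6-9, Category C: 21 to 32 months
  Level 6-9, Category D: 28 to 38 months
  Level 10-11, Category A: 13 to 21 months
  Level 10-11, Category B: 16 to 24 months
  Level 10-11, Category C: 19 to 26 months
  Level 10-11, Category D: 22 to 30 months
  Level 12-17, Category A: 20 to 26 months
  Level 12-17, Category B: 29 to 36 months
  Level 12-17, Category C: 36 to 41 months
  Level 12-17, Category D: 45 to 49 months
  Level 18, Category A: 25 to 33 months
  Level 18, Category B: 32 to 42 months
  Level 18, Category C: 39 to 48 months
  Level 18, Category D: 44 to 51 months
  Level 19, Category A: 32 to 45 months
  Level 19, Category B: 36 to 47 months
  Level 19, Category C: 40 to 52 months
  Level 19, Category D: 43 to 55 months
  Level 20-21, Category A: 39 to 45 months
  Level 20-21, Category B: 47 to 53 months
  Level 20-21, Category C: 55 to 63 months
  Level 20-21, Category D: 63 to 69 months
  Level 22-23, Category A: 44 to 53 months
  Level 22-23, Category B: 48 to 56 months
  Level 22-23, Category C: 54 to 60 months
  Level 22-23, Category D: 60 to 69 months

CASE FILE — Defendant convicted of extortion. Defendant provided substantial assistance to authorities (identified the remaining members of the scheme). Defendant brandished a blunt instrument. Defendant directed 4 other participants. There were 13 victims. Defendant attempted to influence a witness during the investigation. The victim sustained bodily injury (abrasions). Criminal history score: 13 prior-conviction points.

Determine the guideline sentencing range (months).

Base offense level for extortion: 11.
S1 applies: 11 + 1 = 12.
S2 applies: 12 + 3 = 15.
S3 applies (level before this adjustment is 15 < 17, so +1): 15 + 1 = 16.
S4 applies: 16 − 4 = 12.
S5 applies (level before this adjustment is 12 < 19, so +3): 12 + 3 = 15.
S6 applies: 15 + 3 = 18.
Final offense level: 18.
Criminal history: 13 prior points → Category C (10-13).
Level 18 falls in the 18 band.
Grid: Level 18 × Category C = 39-48 months.

39-48 months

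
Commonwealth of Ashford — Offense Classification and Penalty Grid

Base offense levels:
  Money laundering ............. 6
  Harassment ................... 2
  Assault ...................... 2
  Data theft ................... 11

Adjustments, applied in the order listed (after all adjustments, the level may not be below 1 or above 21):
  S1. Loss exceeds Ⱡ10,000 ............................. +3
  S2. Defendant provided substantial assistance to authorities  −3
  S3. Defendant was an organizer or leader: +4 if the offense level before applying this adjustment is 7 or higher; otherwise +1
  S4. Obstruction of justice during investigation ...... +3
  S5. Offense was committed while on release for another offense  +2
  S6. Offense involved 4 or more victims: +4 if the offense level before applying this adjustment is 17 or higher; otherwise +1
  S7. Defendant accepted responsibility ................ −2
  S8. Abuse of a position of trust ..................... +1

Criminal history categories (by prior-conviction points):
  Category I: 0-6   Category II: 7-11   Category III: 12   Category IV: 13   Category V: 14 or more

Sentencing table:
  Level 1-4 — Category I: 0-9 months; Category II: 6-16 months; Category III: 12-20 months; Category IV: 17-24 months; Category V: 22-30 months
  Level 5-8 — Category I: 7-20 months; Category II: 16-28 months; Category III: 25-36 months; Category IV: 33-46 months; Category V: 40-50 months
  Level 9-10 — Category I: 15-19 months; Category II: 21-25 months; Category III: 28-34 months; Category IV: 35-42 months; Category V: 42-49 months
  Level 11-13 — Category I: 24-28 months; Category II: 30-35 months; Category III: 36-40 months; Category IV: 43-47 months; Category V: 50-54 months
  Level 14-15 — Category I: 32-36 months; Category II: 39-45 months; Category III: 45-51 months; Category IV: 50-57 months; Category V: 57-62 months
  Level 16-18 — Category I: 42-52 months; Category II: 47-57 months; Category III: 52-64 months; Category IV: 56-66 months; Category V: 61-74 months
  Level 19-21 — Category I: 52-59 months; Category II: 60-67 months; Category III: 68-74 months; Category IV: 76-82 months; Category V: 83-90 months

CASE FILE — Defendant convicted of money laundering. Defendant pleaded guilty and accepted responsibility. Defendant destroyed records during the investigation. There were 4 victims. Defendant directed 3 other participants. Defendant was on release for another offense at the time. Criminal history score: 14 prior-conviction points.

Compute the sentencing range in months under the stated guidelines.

50-54 months

Base offense level for money laundering: 6.
S1 does not apply.
S2 does not apply.
S3 applies (level before this adjustment is 6 < 7, so +1): 6 + 1 = 7.
S4 applies: 7 + 3 = 10.
S5 applies: 10 + 2 = 12.
S6 applies (level before this adjustment is 12 < 17, so +1): 12 + 1 = 13.
S7 applies: 13 − 2 = 11.
Final offense level: 11.
Criminal history: 14 prior points → Category V (14+).
Level 11 falls in the 11-13 band.
Grid: Level 11-13 × Category V = 50-54 months.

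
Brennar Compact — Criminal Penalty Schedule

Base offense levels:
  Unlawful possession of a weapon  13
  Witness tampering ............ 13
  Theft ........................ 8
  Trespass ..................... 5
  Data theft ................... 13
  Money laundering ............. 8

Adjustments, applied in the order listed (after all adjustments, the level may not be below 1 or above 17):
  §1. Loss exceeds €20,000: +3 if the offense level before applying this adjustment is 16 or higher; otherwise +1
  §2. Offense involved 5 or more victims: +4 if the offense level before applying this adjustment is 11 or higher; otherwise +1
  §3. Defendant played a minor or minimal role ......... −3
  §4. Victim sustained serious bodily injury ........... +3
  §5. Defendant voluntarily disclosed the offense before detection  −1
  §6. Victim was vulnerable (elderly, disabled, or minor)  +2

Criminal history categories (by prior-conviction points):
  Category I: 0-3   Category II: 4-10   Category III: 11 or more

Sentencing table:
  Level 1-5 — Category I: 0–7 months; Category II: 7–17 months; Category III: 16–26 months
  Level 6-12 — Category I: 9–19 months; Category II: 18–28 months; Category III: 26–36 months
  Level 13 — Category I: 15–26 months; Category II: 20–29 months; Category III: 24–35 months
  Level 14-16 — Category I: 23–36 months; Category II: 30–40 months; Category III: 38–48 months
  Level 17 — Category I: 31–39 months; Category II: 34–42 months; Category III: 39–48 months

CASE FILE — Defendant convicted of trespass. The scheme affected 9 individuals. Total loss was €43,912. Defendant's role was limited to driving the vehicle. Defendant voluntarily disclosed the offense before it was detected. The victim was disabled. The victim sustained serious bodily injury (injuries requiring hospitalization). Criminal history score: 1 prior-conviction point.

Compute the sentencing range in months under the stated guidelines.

Base offense level for trespass: 5.
§1 applies (level before this adjustment is 5 < 16, so +1): 5 + 1 = 6.
§2 applies (level before this adjustment is 6 < 11, so +1): 6 + 1 = 7.
§3 applies: 7 − 3 = 4.
§4 applies: 4 + 3 = 7.
§5 applies: 7 − 1 = 6.
§6 applies: 6 + 2 = 8.
Final offense level: 8.
Criminal history: 1 prior point → Category I (0-3).
Level 8 falls in the 6-12 band.
Grid: Level 6-12 × Category I = 9-19 months.

9-19 months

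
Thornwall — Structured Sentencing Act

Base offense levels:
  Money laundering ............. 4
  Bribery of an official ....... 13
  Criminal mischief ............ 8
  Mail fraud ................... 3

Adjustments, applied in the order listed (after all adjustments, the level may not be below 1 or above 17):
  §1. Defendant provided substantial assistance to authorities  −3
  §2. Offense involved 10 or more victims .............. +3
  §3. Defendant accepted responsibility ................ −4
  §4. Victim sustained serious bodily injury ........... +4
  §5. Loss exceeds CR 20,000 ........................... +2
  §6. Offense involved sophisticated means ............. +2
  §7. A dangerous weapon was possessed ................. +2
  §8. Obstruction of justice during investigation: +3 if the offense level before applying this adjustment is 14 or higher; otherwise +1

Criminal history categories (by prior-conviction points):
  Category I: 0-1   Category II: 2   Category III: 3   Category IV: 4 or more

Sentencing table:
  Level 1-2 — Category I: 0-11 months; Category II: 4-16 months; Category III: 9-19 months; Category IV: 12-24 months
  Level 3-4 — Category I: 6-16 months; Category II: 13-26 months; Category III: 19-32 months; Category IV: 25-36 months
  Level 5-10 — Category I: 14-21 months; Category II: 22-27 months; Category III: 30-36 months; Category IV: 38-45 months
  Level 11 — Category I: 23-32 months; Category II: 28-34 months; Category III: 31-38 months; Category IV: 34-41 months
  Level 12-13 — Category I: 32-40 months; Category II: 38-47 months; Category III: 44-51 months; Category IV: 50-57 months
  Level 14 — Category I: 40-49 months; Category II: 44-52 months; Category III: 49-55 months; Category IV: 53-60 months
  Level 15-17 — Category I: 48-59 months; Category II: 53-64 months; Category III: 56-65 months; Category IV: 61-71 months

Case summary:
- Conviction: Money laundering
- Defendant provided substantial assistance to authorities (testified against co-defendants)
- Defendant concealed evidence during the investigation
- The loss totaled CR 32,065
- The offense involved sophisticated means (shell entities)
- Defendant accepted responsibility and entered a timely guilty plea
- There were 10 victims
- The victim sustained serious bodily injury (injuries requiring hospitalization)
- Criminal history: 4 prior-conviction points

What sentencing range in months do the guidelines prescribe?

38-45 months

Base offense level for money laundering: 4.
§1 applies: 4 − 3 = 1.
§2 applies: 1 + 3 = 4.
§3 applies: 4 − 4 = 0.
§4 applies: 0 + 4 = 4.
§5 applies: 4 + 2 = 6.
§6 applies: 6 + 2 = 8.
§7 does not apply.
§8 applies (level before this adjustment is 8 < 14, so +1): 8 + 1 = 9.
Final offense level: 9.
Criminal history: 4 prior points → Category IV (4+).
Level 9 falls in the 5-10 band.
Grid: Level 5-10 × Category IV = 38-45 months.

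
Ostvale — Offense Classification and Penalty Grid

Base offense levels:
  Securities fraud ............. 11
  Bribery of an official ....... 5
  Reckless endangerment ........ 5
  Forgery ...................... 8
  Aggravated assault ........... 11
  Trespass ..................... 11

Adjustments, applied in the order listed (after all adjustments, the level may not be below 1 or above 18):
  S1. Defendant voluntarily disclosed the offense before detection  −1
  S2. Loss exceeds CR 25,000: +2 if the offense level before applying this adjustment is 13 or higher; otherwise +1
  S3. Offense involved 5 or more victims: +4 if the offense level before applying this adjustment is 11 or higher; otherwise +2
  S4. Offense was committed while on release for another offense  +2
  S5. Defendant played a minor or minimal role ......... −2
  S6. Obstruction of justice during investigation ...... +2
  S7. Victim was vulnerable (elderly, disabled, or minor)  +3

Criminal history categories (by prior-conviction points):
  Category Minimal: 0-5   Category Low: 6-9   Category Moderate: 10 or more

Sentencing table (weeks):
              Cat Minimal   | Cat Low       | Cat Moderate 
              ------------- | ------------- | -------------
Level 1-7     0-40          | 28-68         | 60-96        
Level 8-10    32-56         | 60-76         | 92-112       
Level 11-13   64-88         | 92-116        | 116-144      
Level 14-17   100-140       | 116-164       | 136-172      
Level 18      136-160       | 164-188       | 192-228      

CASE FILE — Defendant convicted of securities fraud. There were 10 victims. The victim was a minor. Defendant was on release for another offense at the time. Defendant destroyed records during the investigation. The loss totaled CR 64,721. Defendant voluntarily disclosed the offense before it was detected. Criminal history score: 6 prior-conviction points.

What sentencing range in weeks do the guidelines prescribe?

164-188 weeks

Base offense level for securities fraud: 11.
S1 applies: 11 − 1 = 10.
S2 applies (level before this adjustment is 10 < 13, so +1): 10 + 1 = 11.
S3 applies (level before this adjustment is 11 ≥ 11, so +4): 11 + 4 = 15.
S4 applies: 15 + 2 = 17.
S6 applies: 17 + 2 = 19.
S7 applies: 19 + 3 = 22.
Level 22 exceeds the maximum of 18; capped at 18.
Final offense level: 18.
Criminal history: 6 prior points → Category Low (6-9).
Level 18 falls in the 18 band.
Grid: Level 18 × Category Low = 164-188 weeks.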